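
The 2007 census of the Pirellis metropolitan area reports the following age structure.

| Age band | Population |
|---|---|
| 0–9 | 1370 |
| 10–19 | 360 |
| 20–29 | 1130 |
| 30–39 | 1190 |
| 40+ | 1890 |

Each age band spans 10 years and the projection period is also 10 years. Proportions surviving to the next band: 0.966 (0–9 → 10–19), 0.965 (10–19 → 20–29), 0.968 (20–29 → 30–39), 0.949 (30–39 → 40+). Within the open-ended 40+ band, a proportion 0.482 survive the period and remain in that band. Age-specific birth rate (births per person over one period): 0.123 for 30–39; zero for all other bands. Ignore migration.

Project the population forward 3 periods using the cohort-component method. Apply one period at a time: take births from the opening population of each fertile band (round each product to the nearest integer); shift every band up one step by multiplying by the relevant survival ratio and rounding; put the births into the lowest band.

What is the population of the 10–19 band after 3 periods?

130

Call the bands 1 to 5, youngest first.
After projecting period 1:
Births: 1190 * 0.123 = 146
Band 2: 1370 * 0.966 = 1323
Band 3: 360 * 0.965 = 347
Band 4: 1130 * 0.968 = 1094
Band 5: 1190 * 0.949 + 1890 * 0.482 = 1129 + 911 = 2040
Giving 146 / 1323 / 347 / 1094 / 2040.
After projecting period 2:
Births: 1094 * 0.123 = 135
Band 2: 146 * 0.966 = 141
Band 3: 1323 * 0.965 = 1277
Band 4: 347 * 0.968 = 336
Band 5: 1094 * 0.949 + 2040 * 0.482 = 1038 + 983 = 2021
Giving 135 / 141 / 1277 / 336 / 2021.
After projecting period 3:
Births: 336 * 0.123 = 41
Band 2: 135 * 0.966 = 130
Band 3: 141 * 0.965 = 136
Band 4: 1277 * 0.968 = 1236
Band 5: 336 * 0.949 + 2021 * 0.482 = 319 + 974 = 1293
Giving 41 / 130 / 136 / 1236 / 1293.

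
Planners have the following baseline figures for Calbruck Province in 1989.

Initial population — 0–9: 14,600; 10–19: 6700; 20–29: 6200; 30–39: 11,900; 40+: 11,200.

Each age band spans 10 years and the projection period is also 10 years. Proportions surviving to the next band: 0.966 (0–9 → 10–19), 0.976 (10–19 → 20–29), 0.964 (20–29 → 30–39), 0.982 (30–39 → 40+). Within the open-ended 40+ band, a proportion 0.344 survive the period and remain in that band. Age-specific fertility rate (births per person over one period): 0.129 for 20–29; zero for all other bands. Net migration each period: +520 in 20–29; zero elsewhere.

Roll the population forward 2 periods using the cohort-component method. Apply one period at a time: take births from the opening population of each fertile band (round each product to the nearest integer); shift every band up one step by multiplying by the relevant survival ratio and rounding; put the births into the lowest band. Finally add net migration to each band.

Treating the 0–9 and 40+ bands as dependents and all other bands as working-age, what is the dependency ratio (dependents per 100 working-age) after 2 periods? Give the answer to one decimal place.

Period 1.
Births: 6200 × 0.129 = 800
10–19: 14600 × 0.966 = 14104
20–29: 6700 × 0.976 = 6539
30–39: 6200 × 0.964 = 5977
40+: 11900 × 0.982 + 11200 × 0.344 = 11686 + 3853 = 15539
Net migration: 20–29 + 520 → 7059
Giving 800 / 14104 / 7059 / 5977 / 15539.
Period 2.
Births: 7059 × 0.129 = 911
10–19: 800 × 0.966 = 773
20–29: 14104 × 0.976 = 13766
30–39: 7059 × 0.964 = 6805
40+: 5977 × 0.982 + 15539 × 0.344 = 5869 + 5345 = 11214
Net migration: 20–29 + 520 → 14286
Giving 911 / 773 / 14286 / 6805 / 11214.
Dependents (band 0–9 + band 40+) = 911 + 11214 = 12125; working-age = 21864; ratio = 12125/21864 × 100 = 55.5

55.5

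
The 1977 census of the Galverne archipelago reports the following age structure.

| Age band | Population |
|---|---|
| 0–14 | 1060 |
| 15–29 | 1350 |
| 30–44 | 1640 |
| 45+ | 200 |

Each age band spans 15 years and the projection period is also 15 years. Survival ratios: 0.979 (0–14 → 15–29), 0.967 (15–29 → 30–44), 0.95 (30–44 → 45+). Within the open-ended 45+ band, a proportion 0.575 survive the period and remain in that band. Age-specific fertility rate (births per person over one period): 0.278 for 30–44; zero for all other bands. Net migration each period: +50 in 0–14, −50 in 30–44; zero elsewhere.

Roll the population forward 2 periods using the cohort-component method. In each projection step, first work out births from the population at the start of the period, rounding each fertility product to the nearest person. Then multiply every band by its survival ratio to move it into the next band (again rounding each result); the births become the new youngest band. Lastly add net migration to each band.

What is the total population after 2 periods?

(Bands numbered youngest = 1 to oldest = 4.)
[period 1]
Births: 1640 * 0.278 = 456
Band 2: 1060 * 0.979 = 1038
Band 3: 1350 * 0.967 = 1305
Band 4: 1640 * 0.95 + 200 * 0.575 = 1558 + 115 = 1673
Net migration: Band 1 + 50 → 506; Band 3 − 50 → 1255
Giving 506 / 1038 / 1255 / 1673.
[period 2]
Births: 1255 * 0.278 = 349
Band 2: 506 * 0.979 = 495
Band 3: 1038 * 0.967 = 1004
Band 4: 1255 * 0.95 + 1673 * 0.575 = 1192 + 962 = 2154
Net migration: Band 1 + 50 → 399; Band 3 − 50 → 954
Giving 399 / 495 / 954 / 2154.
Total after period 2: 399 + 495 + 954 + 2154 = 4002

4002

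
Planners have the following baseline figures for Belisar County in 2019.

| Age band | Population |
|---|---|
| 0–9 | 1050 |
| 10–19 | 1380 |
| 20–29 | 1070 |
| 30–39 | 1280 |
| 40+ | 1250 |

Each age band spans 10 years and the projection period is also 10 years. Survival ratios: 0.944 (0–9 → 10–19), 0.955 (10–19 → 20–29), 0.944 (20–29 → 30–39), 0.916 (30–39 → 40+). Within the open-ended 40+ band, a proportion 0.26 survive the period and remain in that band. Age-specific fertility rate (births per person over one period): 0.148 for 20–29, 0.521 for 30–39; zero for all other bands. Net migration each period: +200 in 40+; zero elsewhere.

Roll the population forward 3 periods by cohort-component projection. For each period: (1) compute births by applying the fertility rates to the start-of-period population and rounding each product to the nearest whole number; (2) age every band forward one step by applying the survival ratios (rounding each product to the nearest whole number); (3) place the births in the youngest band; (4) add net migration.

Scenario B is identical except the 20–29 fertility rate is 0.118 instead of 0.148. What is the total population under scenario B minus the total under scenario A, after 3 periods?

-94

After projecting period 1:
Births: 1070 × 0.148 = 158 ; 1280 × 0.521 = 667 → total 825
10–19: 1050 × 0.944 = 991
20–29: 1380 × 0.955 = 1318
30–39: 1070 × 0.944 = 1010
40+: 1280 × 0.916 + 1250 × 0.26 = 1172 + 325 = 1497
Net migration: 40+ + 200 → 1697
End of period: [825, 991, 1318, 1010, 1697]
After projecting period 2:
Births: 1318 × 0.148 = 195 ; 1010 × 0.521 = 526 → total 721
10–19: 825 × 0.944 = 779
20–29: 991 × 0.955 = 946
30–39: 1318 × 0.944 = 1244
40+: 1010 × 0.916 + 1697 × 0.26 = 925 + 441 = 1366
Net migration: 40+ + 200 → 1566
End of period: [721, 779, 946, 1244, 1566]
After projecting period 3:
Births: 946 × 0.148 = 140 ; 1244 × 0.521 = 648 → total 788
10–19: 721 × 0.944 = 681
20–29: 779 × 0.955 = 744
30–39: 946 × 0.944 = 893
40+: 1244 × 0.916 + 1566 × 0.26 = 1140 + 407 = 1547
Net migration: 40+ + 200 → 1747
End of period: [788, 681, 744, 893, 1747]
Scenario A total after 3 periods: 4853
Scenario B projection —
After projecting period 1:
Births: 1070 × 0.118 = 126 ; 1280 × 0.521 = 667 → total 793
10–19: 1050 × 0.944 = 991
20–29: 1380 × 0.955 = 1318
30–39: 1070 × 0.944 = 1010
40+: 1280 × 0.916 + 1250 × 0.26 = 1172 + 325 = 1497
Net migration: 40+ + 200 → 1697
End of period: [793, 991, 1318, 1010, 1697]
After projecting period 2:
Births: 1318 × 0.118 = 156 ; 1010 × 0.521 = 526 → total 682
10–19: 793 × 0.944 = 749
20–29: 991 × 0.955 = 946
30–39: 1318 × 0.944 = 1244
40+: 1010 × 0.916 + 1697 × 0.26 = 925 + 441 = 1366
Net migration: 40+ + 200 → 1566
End of period: [682, 749, 946, 1244, 1566]
After projecting period 3:
Births: 946 × 0.118 = 112 ; 1244 × 0.521 = 648 → total 760
10–19: 682 × 0.944 = 644
20–29: 749 × 0.955 = 715
30–39: 946 × 0.944 = 893
40+: 1244 × 0.916 + 1566 × 0.26 = 1140 + 407 = 1547
Net migration: 40+ + 200 → 1747
End of period: [760, 644, 715, 893, 1747]
Scenario B total after 3 periods: 4759
Difference B − A = 4759 − 4853 = -94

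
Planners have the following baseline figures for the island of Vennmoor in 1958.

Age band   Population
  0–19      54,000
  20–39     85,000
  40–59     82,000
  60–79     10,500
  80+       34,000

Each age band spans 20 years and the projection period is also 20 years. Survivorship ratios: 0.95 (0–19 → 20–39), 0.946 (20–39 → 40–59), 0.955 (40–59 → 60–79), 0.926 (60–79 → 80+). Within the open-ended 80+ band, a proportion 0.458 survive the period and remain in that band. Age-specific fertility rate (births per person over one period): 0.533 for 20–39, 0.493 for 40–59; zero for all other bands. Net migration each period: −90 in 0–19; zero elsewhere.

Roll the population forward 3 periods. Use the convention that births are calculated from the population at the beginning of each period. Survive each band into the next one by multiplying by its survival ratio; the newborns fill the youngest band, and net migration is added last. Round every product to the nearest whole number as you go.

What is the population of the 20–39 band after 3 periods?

63550

— Period 1 —
Births: 85000 × 0.533 = 45305, 82000 × 0.493 = 40426 → 85731
20–39: 54000 × 0.95 = 51300
40–59: 85000 × 0.946 = 80410
60–79: 82000 × 0.955 = 78310
80+: 10500 × 0.926 + 34000 × 0.458 = 9723 + 15572 = 25295
Net migration: 0–19 − 90 → 85641
Population now: 0–19=85641, 20–39=51300, 40–59=80410, 60–79=78310, 80+=25295
— Period 2 —
Births: 51300 × 0.533 = 27343, 80410 × 0.493 = 39642 → 66985
20–39: 85641 × 0.95 = 81359
40–59: 51300 × 0.946 = 48530
60–79: 80410 × 0.955 = 76792
80+: 78310 × 0.926 + 25295 × 0.458 = 72515 + 11585 = 84100
Net migration: 0–19 − 90 → 66895
Population now: 0–19=66895, 20–39=81359, 40–59=48530, 60–79=76792, 80+=84100
— Period 3 —
Births: 81359 × 0.533 = 43364, 48530 × 0.493 = 23925 → 67289
20–39: 66895 × 0.95 = 63550
40–59: 81359 × 0.946 = 76966
60–79: 48530 × 0.955 = 46346
80+: 76792 × 0.926 + 84100 × 0.458 = 71109 + 38518 = 109627
Net migration: 0–19 − 90 → 67199
Population now: 0–19=67199, 20–39=63550, 40–59=76966, 60–79=46346, 80+=109627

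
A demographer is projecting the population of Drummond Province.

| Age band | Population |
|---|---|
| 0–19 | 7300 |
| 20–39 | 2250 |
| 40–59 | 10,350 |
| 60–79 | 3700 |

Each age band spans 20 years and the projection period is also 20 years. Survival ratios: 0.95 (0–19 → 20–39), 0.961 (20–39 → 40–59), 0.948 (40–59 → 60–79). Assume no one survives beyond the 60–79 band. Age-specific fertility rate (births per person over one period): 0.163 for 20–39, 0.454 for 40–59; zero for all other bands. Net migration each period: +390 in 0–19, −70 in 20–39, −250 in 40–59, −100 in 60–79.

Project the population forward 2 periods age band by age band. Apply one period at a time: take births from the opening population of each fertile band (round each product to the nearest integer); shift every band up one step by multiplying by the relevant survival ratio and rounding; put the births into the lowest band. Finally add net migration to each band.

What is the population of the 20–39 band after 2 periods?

5113

[period 1]
Births: 2250 * 0.163 = 367 ; 10350 * 0.454 = 4699 ⇒ total 5066
20–39: 7300 * 0.95 = 6935
40–59: 2250 * 0.961 = 2162
60–79: 10350 * 0.948 = 9812
Net migration: 0–19 + 390 → 5456; 20–39 − 70 → 6865; 40–59 − 250 → 1912; 60–79 − 100 → 9712
End of period: [5456, 6865, 1912, 9712]
[period 2]
Births: 6865 * 0.163 = 1119 ; 1912 * 0.454 = 868 ⇒ total 1987
20–39: 5456 * 0.95 = 5183
40–59: 6865 * 0.961 = 6597
60–79: 1912 * 0.948 = 1813
Net migration: 0–19 + 390 → 2377; 20–39 − 70 → 5113; 40–59 − 250 → 6347; 60–79 − 100 → 1713
End of period: [2377, 5113, 6347, 1713]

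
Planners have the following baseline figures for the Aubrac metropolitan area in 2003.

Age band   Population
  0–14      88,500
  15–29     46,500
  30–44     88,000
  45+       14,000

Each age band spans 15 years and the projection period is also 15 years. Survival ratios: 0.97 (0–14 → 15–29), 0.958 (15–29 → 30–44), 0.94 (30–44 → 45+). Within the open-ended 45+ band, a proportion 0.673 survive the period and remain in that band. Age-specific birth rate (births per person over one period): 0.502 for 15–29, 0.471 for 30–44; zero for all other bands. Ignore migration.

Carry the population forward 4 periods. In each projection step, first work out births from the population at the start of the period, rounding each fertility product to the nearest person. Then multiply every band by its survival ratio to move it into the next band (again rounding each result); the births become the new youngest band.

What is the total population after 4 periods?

Let band 1 be 0–14 through band 4 = 45+.
— Period 1 —
Births: 46500 * 0.502 = 23343 ; 88000 * 0.471 = 41448 → total 64791
Band 2: 88500 * 0.97 = 85845
Band 3: 46500 * 0.958 = 44547
Band 4: 88000 * 0.94 + 14000 * 0.673 = 82720 + 9422 = 92142
Giving 64791 / 85845 / 44547 / 92142.
— Period 2 —
Births: 85845 * 0.502 = 43094 ; 44547 * 0.471 = 20982 → total 64076
Band 2: 64791 * 0.97 = 62847
Band 3: 85845 * 0.958 = 82240
Band 4: 44547 * 0.94 + 92142 * 0.673 = 41874 + 62012 = 103886
Giving 64076 / 62847 / 82240 / 103886.
— Period 3 —
Births: 62847 * 0.502 = 31549 ; 82240 * 0.471 = 38735 → total 70284
Band 2: 64076 * 0.97 = 62154
Band 3: 62847 * 0.958 = 60207
Band 4: 82240 * 0.94 + 103886 * 0.673 = 77306 + 69915 = 147221
Giving 70284 / 62154 / 60207 / 147221.
— Period 4 —
Births: 62154 * 0.502 = 31201 ; 60207 * 0.471 = 28357 → total 59558
Band 2: 70284 * 0.97 = 68175
Band 3: 62154 * 0.958 = 59544
Band 4: 60207 * 0.94 + 147221 * 0.673 = 56595 + 99080 = 155675
Giving 59558 / 68175 / 59544 / 155675.
Total after period 4: 59558 + 68175 + 59544 + 155675 = 342952

342952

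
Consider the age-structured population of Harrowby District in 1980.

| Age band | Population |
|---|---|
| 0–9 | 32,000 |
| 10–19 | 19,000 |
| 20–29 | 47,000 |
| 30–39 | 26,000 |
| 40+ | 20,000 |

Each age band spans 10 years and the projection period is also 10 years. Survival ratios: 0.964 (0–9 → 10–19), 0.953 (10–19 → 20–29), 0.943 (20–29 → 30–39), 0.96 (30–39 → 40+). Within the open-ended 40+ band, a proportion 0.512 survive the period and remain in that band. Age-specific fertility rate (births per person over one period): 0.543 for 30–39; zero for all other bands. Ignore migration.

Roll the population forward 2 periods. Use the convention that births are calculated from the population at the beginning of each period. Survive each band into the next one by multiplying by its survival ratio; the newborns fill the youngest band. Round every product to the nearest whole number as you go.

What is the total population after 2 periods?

144719

Call the bands 1 to 5, youngest first.
— Period 1 —
Births: 26000 * 0.543 = 14118
Band 2: 32000 * 0.964 = 30848
Band 3: 19000 * 0.953 = 18107
Band 4: 47000 * 0.943 = 44321
Band 5: 26000 * 0.96 + 20000 * 0.512 = 24960 + 10240 = 35200
Population now: 0–9=14118, 10–19=30848, 20–29=18107, 30–39=44321, 40+=35200
— Period 2 —
Births: 44321 * 0.543 = 24066
Band 2: 14118 * 0.964 = 13610
Band 3: 30848 * 0.953 = 29398
Band 4: 18107 * 0.943 = 17075
Band 5: 44321 * 0.96 + 35200 * 0.512 = 42548 + 18022 = 60570
Population now: 0–9=24066, 10–19=13610, 20–29=29398, 30–39=17075, 40+=60570
Total after period 2: 24066 + 13610 + 29398 + 17075 + 60570 = 144719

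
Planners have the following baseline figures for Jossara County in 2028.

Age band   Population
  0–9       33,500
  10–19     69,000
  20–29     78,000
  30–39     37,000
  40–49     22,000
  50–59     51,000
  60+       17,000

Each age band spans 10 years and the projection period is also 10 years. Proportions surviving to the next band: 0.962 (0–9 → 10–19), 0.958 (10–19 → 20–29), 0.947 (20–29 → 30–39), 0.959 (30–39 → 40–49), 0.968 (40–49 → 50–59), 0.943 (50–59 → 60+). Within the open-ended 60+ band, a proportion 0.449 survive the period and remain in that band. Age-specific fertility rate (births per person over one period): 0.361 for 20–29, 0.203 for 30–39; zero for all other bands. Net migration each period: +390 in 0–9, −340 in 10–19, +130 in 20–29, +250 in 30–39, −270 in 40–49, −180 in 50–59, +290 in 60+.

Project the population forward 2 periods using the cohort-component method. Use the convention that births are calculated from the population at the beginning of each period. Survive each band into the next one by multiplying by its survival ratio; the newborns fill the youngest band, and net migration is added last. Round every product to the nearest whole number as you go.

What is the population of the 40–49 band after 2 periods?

(Bands numbered youngest = 1 to oldest = 7.)
Period 1:
Births: 78000 × 0.361 = 28158 ; 37000 × 0.203 = 7511 ⇒ total 35669
Band 2: 33500 × 0.962 = 32227
Band 3: 69000 × 0.958 = 66102
Band 4: 78000 × 0.947 = 73866
Band 5: 37000 × 0.959 = 35483
Band 6: 22000 × 0.968 = 21296
Band 7: 51000 × 0.943 + 17000 × 0.449 = 48093 + 7633 = 55726
Net migration: Band 1 + 390 → 36059; Band 2 − 340 → 31887; Band 3 + 130 → 66232; Band 4 + 250 → 74116; Band 5 − 270 → 35213; Band 6 − 180 → 21116; Band 7 + 290 → 56016
Population now: 0–9=36059, 10–19=31887, 20–29=66232, 30–39=74116, 40–49=35213, 50–59=21116, 60+=56016
Period 2:
Births: 66232 × 0.361 = 23910 ; 74116 × 0.203 = 15046 ⇒ total 38956
Band 2: 36059 × 0.962 = 34689
Band 3: 31887 × 0.958 = 30548
Band 4: 66232 × 0.947 = 62722
Band 5: 74116 × 0.959 = 71077
Band 6: 35213 × 0.968 = 34086
Band 7: 21116 × 0.943 + 56016 × 0.449 = 19912 + 25151 = 45063
Net migration: Band 1 + 390 → 39346; Band 2 − 340 → 34349; Band 3 + 130 → 30678; Band 4 + 250 → 62972; Band 5 − 270 → 70807; Band 6 − 180 → 33906; Band 7 + 290 → 45353
Population now: 0–9=39346, 10–19=34349, 20–29=30678, 30–39=62972, 40–49=70807, 50–59=33906, 60+=45353

70807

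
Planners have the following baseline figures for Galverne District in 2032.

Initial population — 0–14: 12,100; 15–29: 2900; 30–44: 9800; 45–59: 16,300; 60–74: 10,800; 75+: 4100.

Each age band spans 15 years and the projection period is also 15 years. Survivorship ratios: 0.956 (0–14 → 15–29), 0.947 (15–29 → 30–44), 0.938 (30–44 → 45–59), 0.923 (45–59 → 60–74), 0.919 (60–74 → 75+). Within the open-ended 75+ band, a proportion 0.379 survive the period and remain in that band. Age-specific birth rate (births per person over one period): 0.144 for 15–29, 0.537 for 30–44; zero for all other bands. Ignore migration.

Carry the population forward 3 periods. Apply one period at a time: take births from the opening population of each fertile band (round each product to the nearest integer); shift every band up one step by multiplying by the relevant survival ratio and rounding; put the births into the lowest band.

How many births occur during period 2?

— Period 1 —
Births: 2900 × 0.144 = 418 ; 9800 × 0.537 = 5263 ⇒ total 5681
15–29: 12100 × 0.956 = 11568
30–44: 2900 × 0.947 = 2746
45–59: 9800 × 0.938 = 9192
60–74: 16300 × 0.923 = 15045
75+: 10800 × 0.919 + 4100 × 0.379 = 9925 + 1554 = 11479
Population now: 0–14=5681, 15–29=11568, 30–44=2746, 45–59=9192, 60–74=15045, 75+=11479
— Period 2 —
Births: 11568 × 0.144 = 1666 ; 2746 × 0.537 = 1475 ⇒ total 3141
15–29: 5681 × 0.956 = 5431
30–44: 11568 × 0.947 = 10955
45–59: 2746 × 0.938 = 2576
60–74: 9192 × 0.923 = 8484
75+: 15045 × 0.919 + 11479 × 0.379 = 13826 + 4351 = 18177
Population now: 0–14=3141, 15–29=5431, 30–44=10955, 45–59=2576, 60–74=8484, 75+=18177

3141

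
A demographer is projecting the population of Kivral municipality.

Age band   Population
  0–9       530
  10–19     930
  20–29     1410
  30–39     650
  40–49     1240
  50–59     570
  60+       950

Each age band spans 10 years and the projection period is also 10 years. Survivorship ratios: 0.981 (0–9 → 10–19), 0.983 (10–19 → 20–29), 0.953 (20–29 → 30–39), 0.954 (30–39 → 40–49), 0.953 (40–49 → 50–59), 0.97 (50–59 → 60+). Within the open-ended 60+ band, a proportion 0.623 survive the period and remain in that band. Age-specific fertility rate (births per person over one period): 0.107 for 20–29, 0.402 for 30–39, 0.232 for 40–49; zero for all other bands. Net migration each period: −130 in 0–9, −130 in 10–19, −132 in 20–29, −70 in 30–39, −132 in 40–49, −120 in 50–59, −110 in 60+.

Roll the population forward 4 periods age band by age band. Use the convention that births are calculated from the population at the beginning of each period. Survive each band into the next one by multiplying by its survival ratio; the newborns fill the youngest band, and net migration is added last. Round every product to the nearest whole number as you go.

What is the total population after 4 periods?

(Groups numbered youngest = 1 to oldest = 7.)
— Period 1 —
Births: 1410 × 0.107 = 151, 650 × 0.402 = 261, 1240 × 0.232 = 288 — total 700
Group 2: 530 × 0.981 = 520
Group 3: 930 × 0.983 = 914
Group 4: 1410 × 0.953 = 1344
Group 5: 650 × 0.954 = 620
Group 6: 1240 × 0.953 = 1182
Group 7: 570 × 0.97 + 950 × 0.623 = 553 + 592 = 1145
Net migration: Group 1 − 130 → 570; Group 2 − 130 → 390; Group 3 − 132 → 782; Group 4 − 70 → 1274; Group 5 − 132 → 488; Group 6 − 120 → 1062; Group 7 − 110 → 1035
Giving 570 / 390 / 782 / 1274 / 488 / 1062 / 1035.
— Period 2 —
Births: 782 × 0.107 = 84, 1274 × 0.402 = 512, 488 × 0.232 = 113 — total 709
Group 2: 570 × 0.981 = 559
Group 3: 390 × 0.983 = 383
Group 4: 782 × 0.953 = 745
Group 5: 1274 × 0.954 = 1215
Group 6: 488 × 0.953 = 465
Group 7: 1062 × 0.97 + 1035 × 0.623 = 1030 + 645 = 1675
Net migration: Group 1 − 130 → 579; Group 2 − 130 → 429; Group 3 − 132 → 251; Group 4 − 70 → 675; Group 5 − 132 → 1083; Group 6 − 120 → 345; Group 7 − 110 → 1565
Giving 579 / 429 / 251 / 675 / 1083 / 345 / 1565.
— Period 3 —
Births: 251 × 0.107 = 27, 675 × 0.402 = 271, 1083 × 0.232 = 251 — total 549
Group 2: 579 × 0.981 = 568
Group 3: 429 × 0.983 = 422
Group 4: 251 × 0.953 = 239
Group 5: 675 × 0.954 = 644
Group 6: 1083 × 0.953 = 1032
Group 7: 345 × 0.97 + 1565 × 0.623 = 335 + 975 = 1310
Net migration: Group 1 − 130 → 419; Group 2 − 130 → 438; Group 3 − 132 → 290; Group 4 − 70 → 169; Group 5 − 132 → 512; Group 6 − 120 → 912; Group 7 − 110 → 1200
Giving 419 / 438 / 290 / 169 / 512 / 912 / 1200.
— Period 4 —
Births: 290 × 0.107 = 31, 169 × 0.402 = 68, 512 × 0.232 = 119 — total 218
Group 2: 419 × 0.981 = 411
Group 3: 438 × 0.983 = 431
Group 4: 290 × 0.953 = 276
Group 5: 169 × 0.954 = 161
Group 6: 512 × 0.953 = 488
Group 7: 912 × 0.97 + 1200 × 0.623 = 885 + 748 = 1633
Net migration: Group 1 − 130 → 88; Group 2 − 130 → 281; Group 3 − 132 → 299; Group 4 − 70 → 206; Group 5 − 132 → 29; Group 6 − 120 → 368; Group 7 − 110 → 1523
Giving 88 / 281 / 299 / 206 / 29 / 368 / 1523.
Total after period 4: 88 + 281 + 299 + 206 + 29 + 368 + 1523 = 2794

2794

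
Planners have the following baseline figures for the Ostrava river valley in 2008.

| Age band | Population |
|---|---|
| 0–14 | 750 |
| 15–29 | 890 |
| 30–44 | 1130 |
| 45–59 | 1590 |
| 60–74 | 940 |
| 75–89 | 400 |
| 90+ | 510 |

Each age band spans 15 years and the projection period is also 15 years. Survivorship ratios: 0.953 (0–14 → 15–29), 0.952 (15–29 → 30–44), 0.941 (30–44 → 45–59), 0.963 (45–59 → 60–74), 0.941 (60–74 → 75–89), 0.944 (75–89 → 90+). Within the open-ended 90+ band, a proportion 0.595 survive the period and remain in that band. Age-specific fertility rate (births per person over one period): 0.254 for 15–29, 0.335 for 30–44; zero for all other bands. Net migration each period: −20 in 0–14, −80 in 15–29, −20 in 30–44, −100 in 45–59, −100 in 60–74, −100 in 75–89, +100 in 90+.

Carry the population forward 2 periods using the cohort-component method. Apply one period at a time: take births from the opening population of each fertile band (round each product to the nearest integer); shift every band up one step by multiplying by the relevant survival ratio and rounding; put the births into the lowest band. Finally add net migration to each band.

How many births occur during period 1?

Period 1.
Births: 890 * 0.254 = 226, 1130 * 0.335 = 379 → total 605
15–29: 750 * 0.953 = 715
30–44: 890 * 0.952 = 847
45–59: 1130 * 0.941 = 1063
60–74: 1590 * 0.963 = 1531
75–89: 940 * 0.941 = 885
90+: 400 * 0.944 + 510 * 0.595 = 378 + 303 = 681
Net migration: 0–14 − 20 → 585; 15–29 − 80 → 635; 30–44 − 20 → 827; 45–59 − 100 → 963; 60–74 − 100 → 1431; 75–89 − 100 → 785; 90+ + 100 → 781
Giving 585 / 635 / 827 / 963 / 1431 / 785 / 781.

605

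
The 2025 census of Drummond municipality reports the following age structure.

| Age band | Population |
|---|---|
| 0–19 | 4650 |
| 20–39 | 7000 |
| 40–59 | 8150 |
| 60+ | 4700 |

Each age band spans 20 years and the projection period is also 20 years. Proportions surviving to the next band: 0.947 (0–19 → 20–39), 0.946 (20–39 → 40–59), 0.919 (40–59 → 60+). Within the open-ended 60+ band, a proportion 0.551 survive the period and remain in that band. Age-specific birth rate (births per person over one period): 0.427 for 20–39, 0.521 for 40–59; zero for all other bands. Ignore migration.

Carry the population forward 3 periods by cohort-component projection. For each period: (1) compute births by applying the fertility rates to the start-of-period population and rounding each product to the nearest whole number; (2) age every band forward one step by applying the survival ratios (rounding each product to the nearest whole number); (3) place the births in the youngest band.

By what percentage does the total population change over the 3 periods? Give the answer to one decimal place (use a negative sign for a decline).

Numbering the groups 1..4 from youngest to oldest:
— Period 1 —
Births: 7000 × 0.427 = 2989 ; 8150 × 0.521 = 4246 — total 7235
Group 2: 4650 × 0.947 = 4404
Group 3: 7000 × 0.946 = 6622
Group 4: 8150 × 0.919 + 4700 × 0.551 = 7490 + 2590 = 10080
End of period: [7235, 4404, 6622, 10080]
— Period 2 —
Births: 4404 × 0.427 = 1881 ; 6622 × 0.521 = 3450 — total 5331
Group 2: 7235 × 0.947 = 6852
Group 3: 4404 × 0.946 = 4166
Group 4: 6622 × 0.919 + 10080 × 0.551 = 6086 + 5554 = 11640
End of period: [5331, 6852, 4166, 11640]
— Period 3 —
Births: 6852 × 0.427 = 2926 ; 4166 × 0.521 = 2170 — total 5096
Group 2: 5331 × 0.947 = 5048
Group 3: 6852 × 0.946 = 6482
Group 4: 4166 × 0.919 + 11640 × 0.551 = 3829 + 6414 = 10243
End of period: [5096, 5048, 6482, 10243]
Total: 24500 → 26869; change = 2369; percentage change = 9.7%

9.7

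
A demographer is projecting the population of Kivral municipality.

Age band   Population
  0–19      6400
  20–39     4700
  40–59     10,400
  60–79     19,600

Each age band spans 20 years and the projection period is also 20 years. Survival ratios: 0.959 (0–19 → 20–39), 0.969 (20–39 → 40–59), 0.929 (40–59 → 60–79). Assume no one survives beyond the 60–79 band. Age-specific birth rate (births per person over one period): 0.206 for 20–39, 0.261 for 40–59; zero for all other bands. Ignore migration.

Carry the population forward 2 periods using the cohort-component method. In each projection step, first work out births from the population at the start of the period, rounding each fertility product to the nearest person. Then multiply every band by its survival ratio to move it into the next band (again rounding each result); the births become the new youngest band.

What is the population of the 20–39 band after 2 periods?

[period 1]
Births: 4700 × 0.206 = 968  |  10400 × 0.261 = 2714 → total 3682
20–39: 6400 × 0.959 = 6138
40–59: 4700 × 0.969 = 4554
60–79: 10400 × 0.929 = 9662
→ [3682, 6138, 4554, 9662]
[period 2]
Births: 6138 × 0.206 = 1264  |  4554 × 0.261 = 1189 → total 2453
20–39: 3682 × 0.959 = 3531
40–59: 6138 × 0.969 = 5948
60–79: 4554 × 0.929 = 4231
→ [2453, 3531, 5948, 4231]

3531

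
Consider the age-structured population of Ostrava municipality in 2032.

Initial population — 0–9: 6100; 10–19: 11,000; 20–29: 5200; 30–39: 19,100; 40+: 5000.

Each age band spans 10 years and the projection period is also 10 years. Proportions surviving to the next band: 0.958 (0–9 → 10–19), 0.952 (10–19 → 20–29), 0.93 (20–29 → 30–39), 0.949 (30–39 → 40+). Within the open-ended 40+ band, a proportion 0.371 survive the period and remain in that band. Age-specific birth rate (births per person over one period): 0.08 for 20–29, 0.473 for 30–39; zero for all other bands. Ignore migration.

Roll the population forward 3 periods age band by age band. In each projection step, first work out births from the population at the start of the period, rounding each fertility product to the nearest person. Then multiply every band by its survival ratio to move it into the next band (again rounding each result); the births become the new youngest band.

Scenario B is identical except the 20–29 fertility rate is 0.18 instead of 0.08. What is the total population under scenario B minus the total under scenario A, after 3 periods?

— Period 1 —
Births: 5200 × 0.08 = 416, 19100 × 0.473 = 9034 ⇒ total 9450
10–19: 6100 × 0.958 = 5844
20–29: 11000 × 0.952 = 10472
30–39: 5200 × 0.93 = 4836
40+: 19100 × 0.949 + 5000 × 0.371 = 18126 + 1855 = 19981
Population now: 0–9=9450, 10–19=5844, 20–29=10472, 30–39=4836, 40+=19981
— Period 2 —
Births: 10472 × 0.08 = 838, 4836 × 0.473 = 2287 ⇒ total 3125
10–19: 9450 × 0.958 = 9053
20–29: 5844 × 0.952 = 5563
30–39: 10472 × 0.93 = 9739
40+: 4836 × 0.949 + 19981 × 0.371 = 4589 + 7413 = 12002
Population now: 0–9=3125, 10–19=9053, 20–29=5563, 30–39=9739, 40+=12002
— Period 3 —
Births: 5563 × 0.08 = 445, 9739 × 0.473 = 4607 ⇒ total 5052
10–19: 3125 × 0.958 = 2994
20–29: 9053 × 0.952 = 8618
30–39: 5563 × 0.93 = 5174
40+: 9739 × 0.949 + 12002 × 0.371 = 9242 + 4453 = 13695
Population now: 0–9=5052, 10–19=2994, 20–29=8618, 30–39=5174, 40+=13695
Scenario A total after 3 periods: 35533
Scenario B projection —
— Period 1 —
Births: 5200 × 0.18 = 936, 19100 × 0.473 = 9034 ⇒ total 9970
10–19: 6100 × 0.958 = 5844
20–29: 11000 × 0.952 = 10472
30–39: 5200 × 0.93 = 4836
40+: 19100 × 0.949 + 5000 × 0.371 = 18126 + 1855 = 19981
Population now: 0–9=9970, 10–19=5844, 20–29=10472, 30–39=4836, 40+=19981
— Period 2 —
Births: 10472 × 0.18 = 1885, 4836 × 0.473 = 2287 ⇒ total 4172
10–19: 9970 × 0.958 = 9551
20–29: 5844 × 0.952 = 5563
30–39: 10472 × 0.93 = 9739
40+: 4836 × 0.949 + 19981 × 0.371 = 4589 + 7413 = 12002
Population now: 0–9=4172, 10–19=9551, 20–29=5563, 30–39=9739, 40+=12002
— Period 3 —
Births: 5563 × 0.18 = 1001, 9739 × 0.473 = 4607 ⇒ total 5608
10–19: 4172 × 0.958 = 3997
20–29: 9551 × 0.952 = 9093
30–39: 5563 × 0.93 = 5174
40+: 9739 × 0.949 + 12002 × 0.371 = 9242 + 4453 = 13695
Population now: 0–9=5608, 10–19=3997, 20–29=9093, 30–39=5174, 40+=13695
Scenario B total after 3 periods: 37567
Difference B − A = 37567 − 35533 = 2034

2034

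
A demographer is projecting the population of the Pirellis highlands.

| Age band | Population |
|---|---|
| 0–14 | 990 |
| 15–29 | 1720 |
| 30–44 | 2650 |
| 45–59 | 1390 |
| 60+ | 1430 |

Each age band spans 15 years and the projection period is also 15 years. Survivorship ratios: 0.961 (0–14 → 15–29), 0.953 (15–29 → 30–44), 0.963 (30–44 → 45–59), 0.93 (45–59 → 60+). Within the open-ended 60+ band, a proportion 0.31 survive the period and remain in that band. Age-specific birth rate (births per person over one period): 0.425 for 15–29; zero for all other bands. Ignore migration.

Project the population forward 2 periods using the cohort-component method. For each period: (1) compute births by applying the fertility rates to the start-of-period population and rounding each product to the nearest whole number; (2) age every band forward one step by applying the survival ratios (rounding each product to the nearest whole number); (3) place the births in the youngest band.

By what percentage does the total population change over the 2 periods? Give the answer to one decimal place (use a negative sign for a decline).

Numbering the groups 1..5 from youngest to oldest:
Period 1.
Births: 1720 * 0.425 = 731
Group 2: 990 * 0.961 = 951
Group 3: 1720 * 0.953 = 1639
Group 4: 2650 * 0.963 = 2552
Group 5: 1390 * 0.93 + 1430 * 0.31 = 1293 + 443 = 1736
Giving 731 / 951 / 1639 / 2552 / 1736.
Period 2.
Births: 951 * 0.425 = 404
Group 2: 731 * 0.961 = 702
Group 3: 951 * 0.953 = 906
Group 4: 1639 * 0.963 = 1578
Group 5: 2552 * 0.93 + 1736 * 0.31 = 2373 + 538 = 2911
Giving 404 / 702 / 906 / 1578 / 2911.
Total: 8180 → 6501; change = -1679; percentage change = -20.5%

-20.5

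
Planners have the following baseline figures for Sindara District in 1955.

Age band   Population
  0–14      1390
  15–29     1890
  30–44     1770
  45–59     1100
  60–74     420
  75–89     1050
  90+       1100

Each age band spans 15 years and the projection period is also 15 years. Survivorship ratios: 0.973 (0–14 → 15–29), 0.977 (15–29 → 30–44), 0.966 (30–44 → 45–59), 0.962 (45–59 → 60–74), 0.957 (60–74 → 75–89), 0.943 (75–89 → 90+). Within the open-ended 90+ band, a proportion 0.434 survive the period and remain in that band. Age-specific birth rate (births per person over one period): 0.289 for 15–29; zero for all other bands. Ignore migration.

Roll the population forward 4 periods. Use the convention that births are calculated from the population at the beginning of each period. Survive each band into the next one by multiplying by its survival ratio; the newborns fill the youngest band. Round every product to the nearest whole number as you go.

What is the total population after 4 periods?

6091

After projecting period 1:
Births: 1890 × 0.289 = 546
15–29: 1390 × 0.973 = 1352
30–44: 1890 × 0.977 = 1847
45–59: 1770 × 0.966 = 1710
60–74: 1100 × 0.962 = 1058
75–89: 420 × 0.957 = 402
90+: 1050 × 0.943 + 1100 × 0.434 = 990 + 477 = 1467
→ [546, 1352, 1847, 1710, 1058, 402, 1467]
After projecting period 2:
Births: 1352 × 0.289 = 391
15–29: 546 × 0.973 = 531
30–44: 1352 × 0.977 = 1321
45–59: 1847 × 0.966 = 1784
60–74: 1710 × 0.962 = 1645
75–89: 1058 × 0.957 = 1013
90+: 402 × 0.943 + 1467 × 0.434 = 379 + 637 = 1016
→ [391, 531, 1321, 1784, 1645, 1013, 1016]
After projecting period 3:
Births: 531 × 0.289 = 153
15–29: 391 × 0.973 = 380
30–44: 531 × 0.977 = 519
45–59: 1321 × 0.966 = 1276
60–74: 1784 × 0.962 = 1716
75–89: 1645 × 0.957 = 1574
90+: 1013 × 0.943 + 1016 × 0.434 = 955 + 441 = 1396
→ [153, 380, 519, 1276, 1716, 1574, 1396]
After projecting period 4:
Births: 380 × 0.289 = 110
15–29: 153 × 0.973 = 149
30–44: 380 × 0.977 = 371
45–59: 519 × 0.966 = 501
60–74: 1276 × 0.962 = 1228
75–89: 1716 × 0.957 = 1642
90+: 1574 × 0.943 + 1396 × 0.434 = 1484 + 606 = 2090
→ [110, 149, 371, 501, 1228, 1642, 2090]
Total after period 4: 110 + 149 + 371 + 501 + 1228 + 1642 + 2090 = 6091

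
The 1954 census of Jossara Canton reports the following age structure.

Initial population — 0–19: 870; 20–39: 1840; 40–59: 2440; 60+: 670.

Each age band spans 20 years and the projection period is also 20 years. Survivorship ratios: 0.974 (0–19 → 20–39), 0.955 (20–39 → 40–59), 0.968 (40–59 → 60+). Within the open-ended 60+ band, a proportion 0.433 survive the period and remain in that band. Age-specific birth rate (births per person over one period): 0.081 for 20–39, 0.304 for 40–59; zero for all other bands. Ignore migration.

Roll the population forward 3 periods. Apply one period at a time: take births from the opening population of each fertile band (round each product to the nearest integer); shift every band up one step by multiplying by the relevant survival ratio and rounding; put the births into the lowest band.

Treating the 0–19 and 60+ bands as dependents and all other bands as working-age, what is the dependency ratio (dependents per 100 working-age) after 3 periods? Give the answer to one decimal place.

164.8

Let band 1 be 0–19 through band 4 = 60+.
After projecting period 1:
Births: 1840 × 0.081 = 149, 2440 × 0.304 = 742 — total 891
Band 2: 870 × 0.974 = 847
Band 3: 1840 × 0.955 = 1757
Band 4: 2440 × 0.968 + 670 × 0.433 = 2362 + 290 = 2652
Giving 891 / 847 / 1757 / 2652.
After projecting period 2:
Births: 847 × 0.081 = 69, 1757 × 0.304 = 534 — total 603
Band 2: 891 × 0.974 = 868
Band 3: 847 × 0.955 = 809
Band 4: 1757 × 0.968 + 2652 × 0.433 = 1701 + 1148 = 2849
Giving 603 / 868 / 809 / 2849.
After projecting period 3:
Births: 868 × 0.081 = 70, 809 × 0.304 = 246 — total 316
Band 2: 603 × 0.974 = 587
Band 3: 868 × 0.955 = 829
Band 4: 809 × 0.968 + 2849 × 0.433 = 783 + 1234 = 2017
Giving 316 / 587 / 829 / 2017.
Dependents (band 0–19 + band 60+) = 316 + 2017 = 2333; working-age = 1416; ratio = 2333/1416 × 100 = 164.8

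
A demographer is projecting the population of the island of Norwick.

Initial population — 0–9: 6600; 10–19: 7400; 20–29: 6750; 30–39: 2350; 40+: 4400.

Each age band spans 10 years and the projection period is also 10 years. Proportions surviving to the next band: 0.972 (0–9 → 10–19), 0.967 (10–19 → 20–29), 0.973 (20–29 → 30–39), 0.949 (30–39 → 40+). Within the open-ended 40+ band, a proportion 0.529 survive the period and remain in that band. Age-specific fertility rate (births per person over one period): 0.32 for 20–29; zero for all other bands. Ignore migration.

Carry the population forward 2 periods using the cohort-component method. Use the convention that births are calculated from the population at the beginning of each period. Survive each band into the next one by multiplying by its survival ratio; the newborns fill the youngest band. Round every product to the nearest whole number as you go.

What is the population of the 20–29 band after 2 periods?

6203

After projecting period 1:
Births: 6750 × 0.32 = 2160
10–19: 6600 × 0.972 = 6415
20–29: 7400 × 0.967 = 7156
30–39: 6750 × 0.973 = 6568
40+: 2350 × 0.949 + 4400 × 0.529 = 2230 + 2328 = 4558
→ [2160, 6415, 7156, 6568, 4558]
After projecting period 2:
Births: 7156 × 0.32 = 2290
10–19: 2160 × 0.972 = 2100
20–29: 6415 × 0.967 = 6203
30–39: 7156 × 0.973 = 6963
40+: 6568 × 0.949 + 4558 × 0.529 = 6233 + 2411 = 8644
→ [2290, 2100, 6203, 6963, 8644]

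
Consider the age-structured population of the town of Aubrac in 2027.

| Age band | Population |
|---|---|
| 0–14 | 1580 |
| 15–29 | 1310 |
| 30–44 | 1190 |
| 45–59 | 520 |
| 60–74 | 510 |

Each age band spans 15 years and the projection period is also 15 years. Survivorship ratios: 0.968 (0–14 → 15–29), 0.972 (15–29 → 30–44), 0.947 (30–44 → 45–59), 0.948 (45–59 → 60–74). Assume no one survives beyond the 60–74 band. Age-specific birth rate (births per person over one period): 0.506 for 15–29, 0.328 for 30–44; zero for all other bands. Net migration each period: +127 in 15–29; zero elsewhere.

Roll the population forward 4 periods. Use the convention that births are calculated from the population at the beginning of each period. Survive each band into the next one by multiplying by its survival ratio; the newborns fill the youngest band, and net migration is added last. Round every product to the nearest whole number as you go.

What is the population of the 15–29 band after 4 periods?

Call the bands 1 to 5, youngest first.
— Period 1 —
Births: 1310 × 0.506 = 663 ; 1190 × 0.328 = 390 → 1053
Band 2: 1580 × 0.968 = 1529
Band 3: 1310 × 0.972 = 1273
Band 4: 1190 × 0.947 = 1127
Band 5: 520 × 0.948 = 493
Net migration: Band 2 + 127 → 1656
Giving 1053 / 1656 / 1273 / 1127 / 493.
— Period 2 —
Births: 1656 × 0.506 = 838 ; 1273 × 0.328 = 418 → 1256
Band 2: 1053 × 0.968 = 1019
Band 3: 1656 × 0.972 = 1610
Band 4: 1273 × 0.947 = 1206
Band 5: 1127 × 0.948 = 1068
Net migration: Band 2 + 127 → 1146
Giving 1256 / 1146 / 1610 / 1206 / 1068.
— Period 3 —
Births: 1146 × 0.506 = 580 ; 1610 × 0.328 = 528 → 1108
Band 2: 1256 × 0.968 = 1216
Band 3: 1146 × 0.972 = 1114
Band 4: 1610 × 0.947 = 1525
Band 5: 1206 × 0.948 = 1143
Net migration: Band 2 + 127 → 1343
Giving 1108 / 1343 / 1114 / 1525 / 1143.
— Period 4 —
Births: 1343 × 0.506 = 680 ; 1114 × 0.328 = 365 → 1045
Band 2: 1108 × 0.968 = 1073
Band 3: 1343 × 0.972 = 1305
Band 4: 1114 × 0.947 = 1055
Band 5: 1525 × 0.948 = 1446
Net migration: Band 2 + 127 → 1200
Giving 1045 / 1200 / 1305 / 1055 / 1446.

1200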